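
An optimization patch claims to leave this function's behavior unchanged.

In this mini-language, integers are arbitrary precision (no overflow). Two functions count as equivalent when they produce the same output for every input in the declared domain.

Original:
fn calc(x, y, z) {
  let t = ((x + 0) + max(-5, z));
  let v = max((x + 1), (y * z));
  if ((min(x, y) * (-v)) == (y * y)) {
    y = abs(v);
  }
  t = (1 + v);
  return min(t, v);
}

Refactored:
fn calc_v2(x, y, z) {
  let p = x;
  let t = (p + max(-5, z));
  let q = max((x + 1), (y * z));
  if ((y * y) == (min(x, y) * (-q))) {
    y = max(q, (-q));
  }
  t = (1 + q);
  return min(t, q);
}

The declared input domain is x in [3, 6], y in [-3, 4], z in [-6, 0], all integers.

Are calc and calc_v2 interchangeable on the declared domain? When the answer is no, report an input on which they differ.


Behavior is preserved: although local variable names differ; arithmetic usage differs; statement counts differ; min/max/abs usage differs; constant usage differs, the outputs never diverge.
Tracing x=4, y=-2, z=-2: calc: t = 2; v = 5; ((min(x, y) * (-v)) == (y * y)) -> false; t = 6; return 5 | calc_v2: p = 4; t = 2; q = 5; ((y * y) == (min(x, y) * (-q))) -> false; t = 6; return 5 — matching result 5.
Across all 224 domain points the two functions coincide.
verdict: equivalent


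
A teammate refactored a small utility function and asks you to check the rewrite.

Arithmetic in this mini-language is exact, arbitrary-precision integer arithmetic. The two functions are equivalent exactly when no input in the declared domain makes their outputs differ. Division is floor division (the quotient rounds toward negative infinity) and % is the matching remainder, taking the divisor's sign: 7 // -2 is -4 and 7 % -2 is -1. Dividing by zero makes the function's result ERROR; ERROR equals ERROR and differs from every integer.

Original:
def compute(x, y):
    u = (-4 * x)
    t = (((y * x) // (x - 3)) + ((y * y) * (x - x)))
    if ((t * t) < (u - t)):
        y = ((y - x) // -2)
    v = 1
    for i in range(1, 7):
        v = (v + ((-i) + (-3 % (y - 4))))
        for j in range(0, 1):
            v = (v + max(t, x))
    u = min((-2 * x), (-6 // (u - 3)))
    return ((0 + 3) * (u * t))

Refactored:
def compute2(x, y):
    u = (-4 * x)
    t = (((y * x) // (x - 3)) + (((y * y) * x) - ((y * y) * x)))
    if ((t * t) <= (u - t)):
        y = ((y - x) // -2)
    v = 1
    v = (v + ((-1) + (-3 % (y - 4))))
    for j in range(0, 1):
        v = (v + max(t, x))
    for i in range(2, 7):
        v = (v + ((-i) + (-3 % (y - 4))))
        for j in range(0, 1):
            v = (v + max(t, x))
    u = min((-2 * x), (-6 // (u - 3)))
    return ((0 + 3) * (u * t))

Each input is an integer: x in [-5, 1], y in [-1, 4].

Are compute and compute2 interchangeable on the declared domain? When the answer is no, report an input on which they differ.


Input x=0, y=4: ERROR from compute versus 0 from compute2.
verdict: not equivalent; witness: x=0, y=4


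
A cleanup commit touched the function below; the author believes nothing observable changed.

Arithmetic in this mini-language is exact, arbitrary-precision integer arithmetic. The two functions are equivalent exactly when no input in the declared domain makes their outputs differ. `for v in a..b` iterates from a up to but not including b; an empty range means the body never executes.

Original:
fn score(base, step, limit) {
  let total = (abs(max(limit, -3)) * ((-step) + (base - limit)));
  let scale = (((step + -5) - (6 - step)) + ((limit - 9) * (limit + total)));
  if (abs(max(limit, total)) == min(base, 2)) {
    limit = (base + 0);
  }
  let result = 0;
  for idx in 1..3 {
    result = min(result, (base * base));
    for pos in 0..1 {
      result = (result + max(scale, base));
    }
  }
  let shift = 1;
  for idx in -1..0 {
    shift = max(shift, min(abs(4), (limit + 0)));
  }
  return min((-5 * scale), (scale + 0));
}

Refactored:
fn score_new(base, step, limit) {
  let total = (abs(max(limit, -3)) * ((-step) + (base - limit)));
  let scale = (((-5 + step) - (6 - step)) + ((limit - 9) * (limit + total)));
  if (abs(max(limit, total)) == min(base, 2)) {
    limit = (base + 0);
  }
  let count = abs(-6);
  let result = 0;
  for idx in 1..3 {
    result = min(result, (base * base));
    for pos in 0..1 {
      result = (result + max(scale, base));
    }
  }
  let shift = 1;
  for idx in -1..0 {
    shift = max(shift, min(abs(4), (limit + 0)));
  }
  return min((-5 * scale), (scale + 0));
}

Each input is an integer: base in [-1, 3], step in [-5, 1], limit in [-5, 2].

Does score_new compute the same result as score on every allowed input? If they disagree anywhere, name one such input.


Equivalent — the differences include local variable names differ; min/max/abs usage differs; constant usage differs; statement counts differ, yet no declared input distinguishes the two.
As a probe, take base=0, step=-1, limit=-5: score runs total = 18; scale = -195; (abs(max(limit, total)) == min(base, 2)) -> false; result = 0; [idx=1]; result = 0; [pos=0]; result = 0; [idx=2]; result = 0; [pos=0]; result = 0; shift = 1; [idx=-1]; shift = 1; return -195; score_new runs total = 18; scale = -195; (abs(max(limit, total)) == min(base, 2)) -> false; count = 6; result = 0; [idx=1]; result = 0; [pos=0]; result = 0; [idx=2]; result = 0; [pos=0]; result = 0; shift = 1; [idx=-1]; shift = 1; return -195; both end at -195.
Every one of the 280 inputs gives matching results.
verdict: equivalent


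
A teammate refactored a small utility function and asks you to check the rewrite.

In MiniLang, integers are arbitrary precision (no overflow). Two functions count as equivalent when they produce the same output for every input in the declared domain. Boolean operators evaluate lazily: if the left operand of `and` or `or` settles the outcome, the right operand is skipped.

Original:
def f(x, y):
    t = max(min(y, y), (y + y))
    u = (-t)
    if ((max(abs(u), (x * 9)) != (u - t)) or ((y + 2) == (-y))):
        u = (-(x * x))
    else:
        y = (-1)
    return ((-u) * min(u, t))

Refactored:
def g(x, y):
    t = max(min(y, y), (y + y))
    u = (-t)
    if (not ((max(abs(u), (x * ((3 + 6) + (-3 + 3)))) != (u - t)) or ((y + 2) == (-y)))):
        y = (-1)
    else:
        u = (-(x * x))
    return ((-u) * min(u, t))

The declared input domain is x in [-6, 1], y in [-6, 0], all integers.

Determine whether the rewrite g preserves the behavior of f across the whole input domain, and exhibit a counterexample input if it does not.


Changes here: constant usage differs; arithmetic usage differs; boolean connective usage differs; the full 56-point sweep finds no disagreement.
verdict: equivalent


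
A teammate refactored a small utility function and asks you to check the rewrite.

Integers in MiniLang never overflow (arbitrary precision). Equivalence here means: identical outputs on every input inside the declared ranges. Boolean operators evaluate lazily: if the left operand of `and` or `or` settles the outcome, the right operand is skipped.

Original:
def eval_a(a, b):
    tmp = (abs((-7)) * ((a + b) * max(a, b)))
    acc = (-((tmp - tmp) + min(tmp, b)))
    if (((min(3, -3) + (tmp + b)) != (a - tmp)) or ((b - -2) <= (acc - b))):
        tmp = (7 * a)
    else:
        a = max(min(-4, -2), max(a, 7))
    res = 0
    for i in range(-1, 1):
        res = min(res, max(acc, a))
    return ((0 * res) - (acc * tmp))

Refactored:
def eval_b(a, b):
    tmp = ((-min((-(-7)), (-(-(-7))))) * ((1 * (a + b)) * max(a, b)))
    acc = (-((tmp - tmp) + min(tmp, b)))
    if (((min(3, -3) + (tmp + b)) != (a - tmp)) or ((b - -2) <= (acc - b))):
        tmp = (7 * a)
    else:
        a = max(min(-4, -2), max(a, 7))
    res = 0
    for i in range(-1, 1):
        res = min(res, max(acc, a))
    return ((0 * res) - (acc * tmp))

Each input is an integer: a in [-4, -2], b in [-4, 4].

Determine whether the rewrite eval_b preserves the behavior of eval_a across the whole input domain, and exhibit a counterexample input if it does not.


Equivalent — the differences include constant usage differs, and min/max/abs usage differs, and arithmetic usage differs, yet no declared input distinguishes the two.
Spot check at a=-2, b=3 — eval_a: tmp := 21 | acc := -3 | (((min(3, -3) + (tmp + b)) != (a - tmp)) or ((b - -2) <= (acc - b))): true | tmp := -14 | res := 0 | iter i=-1: | res := -2 | iter i=0: | res := -2 | result -42. eval_b: tmp := 21 | acc := -3 | (((min(3, -3) + (tmp + b)) != (a - tmp)) or ((b - -2) <= (acc - b))): true | tmp := -14 | res := 0 | iter i=-1: | res := -2 | iter i=0: | res := -2 | result -42. Both give -42.
Sweeping the whole domain (27 inputs) finds no disagreement.
verdict: equivalent


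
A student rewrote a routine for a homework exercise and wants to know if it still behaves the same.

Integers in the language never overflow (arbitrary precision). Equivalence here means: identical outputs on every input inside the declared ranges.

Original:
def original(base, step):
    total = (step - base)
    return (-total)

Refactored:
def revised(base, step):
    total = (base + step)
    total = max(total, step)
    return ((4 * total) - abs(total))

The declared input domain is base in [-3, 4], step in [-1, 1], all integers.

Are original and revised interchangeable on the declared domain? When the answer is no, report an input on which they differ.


Run the pair on base=-3, step=-1.
original: total = 2; return -2
revised: total = -4; total = -1; return -5
-2 != -5, so the rewrite changes behavior.
verdict: not equivalent; witness: base=-3, step=-1


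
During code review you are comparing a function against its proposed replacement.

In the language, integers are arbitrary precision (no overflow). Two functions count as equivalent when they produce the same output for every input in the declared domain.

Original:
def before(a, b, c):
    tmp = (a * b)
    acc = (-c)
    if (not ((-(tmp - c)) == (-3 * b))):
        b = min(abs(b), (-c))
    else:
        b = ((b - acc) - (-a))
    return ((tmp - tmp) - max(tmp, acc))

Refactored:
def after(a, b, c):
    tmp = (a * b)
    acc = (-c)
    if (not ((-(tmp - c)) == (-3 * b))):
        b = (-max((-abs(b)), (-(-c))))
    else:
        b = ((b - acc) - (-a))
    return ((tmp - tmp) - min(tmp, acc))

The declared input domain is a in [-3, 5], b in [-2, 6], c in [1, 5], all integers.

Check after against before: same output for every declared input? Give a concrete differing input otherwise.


Evaluate both at a=-3, b=-2, c=1.
before: tmp becomes 6; next acc becomes -1; next (not ((-(tmp - c)) == (-3 * b))) evaluates to true; next b becomes -1; next final value -6
after: tmp becomes 6; next acc becomes -1; next (not ((-(tmp - c)) == (-3 * b))) evaluates to true; next b becomes -1; next final value 1
-6 and 1 differ, so these are not the same function on this domain.
verdict: not equivalent; witness: a=-3, b=-2, c=1


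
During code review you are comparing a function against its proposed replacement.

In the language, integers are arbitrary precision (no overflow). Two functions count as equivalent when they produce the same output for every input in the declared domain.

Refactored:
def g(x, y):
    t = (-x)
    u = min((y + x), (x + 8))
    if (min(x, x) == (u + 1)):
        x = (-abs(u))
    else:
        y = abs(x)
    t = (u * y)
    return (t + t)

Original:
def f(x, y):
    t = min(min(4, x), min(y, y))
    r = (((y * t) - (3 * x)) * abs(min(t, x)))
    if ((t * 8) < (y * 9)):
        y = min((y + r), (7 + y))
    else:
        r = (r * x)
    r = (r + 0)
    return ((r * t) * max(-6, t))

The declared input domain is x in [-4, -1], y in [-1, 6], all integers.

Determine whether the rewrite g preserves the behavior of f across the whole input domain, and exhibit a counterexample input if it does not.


At x=-4, y=-1: f gives 1024, g gives 10.
verdict: not equivalent; witness: x=-4, y=-1


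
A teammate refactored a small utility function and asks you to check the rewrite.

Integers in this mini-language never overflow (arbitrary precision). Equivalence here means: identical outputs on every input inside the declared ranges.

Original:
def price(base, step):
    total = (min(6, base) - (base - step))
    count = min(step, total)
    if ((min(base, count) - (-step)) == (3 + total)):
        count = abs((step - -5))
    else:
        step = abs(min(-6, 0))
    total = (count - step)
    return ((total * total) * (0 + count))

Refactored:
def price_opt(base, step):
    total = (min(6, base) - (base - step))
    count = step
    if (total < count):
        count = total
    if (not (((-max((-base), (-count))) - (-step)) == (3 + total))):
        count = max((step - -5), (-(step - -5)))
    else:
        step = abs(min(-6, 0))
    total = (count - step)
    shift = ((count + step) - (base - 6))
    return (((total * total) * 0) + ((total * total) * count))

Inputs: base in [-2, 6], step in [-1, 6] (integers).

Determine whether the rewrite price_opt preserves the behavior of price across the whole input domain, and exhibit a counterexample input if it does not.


At base=-2, step=-1: price gives -49, price_opt gives 100.
verdict: not equivalent; witness: base=-2, step=-1


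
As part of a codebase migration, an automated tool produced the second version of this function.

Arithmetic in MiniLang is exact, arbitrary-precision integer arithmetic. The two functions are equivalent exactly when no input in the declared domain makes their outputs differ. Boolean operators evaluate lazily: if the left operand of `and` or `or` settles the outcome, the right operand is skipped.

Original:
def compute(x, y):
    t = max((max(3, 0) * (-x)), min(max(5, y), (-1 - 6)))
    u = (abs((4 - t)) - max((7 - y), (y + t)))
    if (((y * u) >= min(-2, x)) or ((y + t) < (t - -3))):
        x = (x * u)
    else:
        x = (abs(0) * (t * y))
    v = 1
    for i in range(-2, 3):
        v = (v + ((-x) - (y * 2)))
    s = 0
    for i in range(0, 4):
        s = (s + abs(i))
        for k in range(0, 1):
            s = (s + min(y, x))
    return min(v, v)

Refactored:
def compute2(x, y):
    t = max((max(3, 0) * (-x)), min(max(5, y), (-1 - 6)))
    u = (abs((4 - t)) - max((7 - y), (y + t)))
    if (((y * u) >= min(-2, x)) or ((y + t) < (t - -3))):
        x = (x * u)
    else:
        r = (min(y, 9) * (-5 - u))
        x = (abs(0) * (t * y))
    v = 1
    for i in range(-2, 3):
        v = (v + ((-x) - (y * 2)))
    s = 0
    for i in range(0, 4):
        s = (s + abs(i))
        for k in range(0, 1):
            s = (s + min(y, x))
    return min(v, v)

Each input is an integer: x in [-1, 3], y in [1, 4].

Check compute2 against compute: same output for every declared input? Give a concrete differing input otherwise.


Equivalent — the differences include min/max/abs usage differs; statement counts differ; constant usage differs; local variable names differ; arithmetic usage differs, yet no declared input distinguishes the two.
Spot check at x=0, y=1 — compute: t becomes 0; next u becomes -2; next (((y * u) >= min(-2, x)) or ((y + t) < (t - -3))) evaluates to true; next x becomes 0; next v becomes 1; next at i=-2:; next v becomes -1; next at i=-1:; next v becomes -3; next at i=0:; next v becomes -5; next at i=1:; next v becomes -7; next at i=2:; next v becomes -9; next s becomes 0; next at i=0:; next s becomes 0; next at k=0:; next s becomes 0; next at i=1:; next s becomes 1; next at k=0:; next s becomes 1; next at i=2:; next s becomes 3; next at k=0:; next s becomes 3; next at i=3:; next s becomes 6; next at k=0:; next s becomes 6; next final value -9. compute2: t becomes 0; next u becomes -2; next (((y * u) >= min(-2, x)) or ((y + t) < (t - -3))) evaluates to true; next x becomes 0; next v becomes 1; next at i=-2:; next v becomes -1; next at i=-1:; next v becomes -3; next at i=0:; next v becomes -5; next at i=1:; next v becomes -7; next at i=2:; next v becomes -9; next s becomes 0; next at i=0:; next s becomes 0; next at k=0:; next s becomes 0; next at i=1:; next s becomes 1; next at k=0:; next s becomes 1; next at i=2:; next s becomes 3; next at k=0:; next s becomes 3; next at i=3:; next s becomes 6; next at k=0:; next s becomes 6; next final value -9. Both give -9.
Every one of the 20 inputs gives matching results.
verdict: equivalent


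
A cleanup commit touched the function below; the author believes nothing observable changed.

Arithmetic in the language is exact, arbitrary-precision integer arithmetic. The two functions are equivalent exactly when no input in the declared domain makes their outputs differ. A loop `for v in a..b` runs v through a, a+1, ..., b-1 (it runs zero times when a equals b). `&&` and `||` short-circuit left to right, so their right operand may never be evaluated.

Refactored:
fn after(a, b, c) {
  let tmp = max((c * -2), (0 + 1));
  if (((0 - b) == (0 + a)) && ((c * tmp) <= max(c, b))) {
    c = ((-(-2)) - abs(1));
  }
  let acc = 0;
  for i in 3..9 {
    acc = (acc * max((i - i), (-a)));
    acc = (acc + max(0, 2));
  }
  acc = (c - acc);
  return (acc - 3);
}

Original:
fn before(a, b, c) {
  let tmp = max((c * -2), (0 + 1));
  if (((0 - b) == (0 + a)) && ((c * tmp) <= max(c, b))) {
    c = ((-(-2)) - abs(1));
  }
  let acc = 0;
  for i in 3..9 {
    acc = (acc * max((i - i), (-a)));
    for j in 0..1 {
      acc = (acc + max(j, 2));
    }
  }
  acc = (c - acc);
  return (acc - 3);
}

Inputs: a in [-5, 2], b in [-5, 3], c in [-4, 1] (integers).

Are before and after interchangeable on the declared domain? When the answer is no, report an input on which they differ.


Side by side, the visible changes include: local variable names differ, plus statement counts differ, plus loop structure differs, plus constant usage differs.
Spot check at a=-4, b=2, c=0 — before: tmp := 1 | (((0 - b) == (0 + a)) && ((c * tmp) <= max(c, b))): false | acc := 0 | iter i=3: | acc := 0 | iter j=0: | acc := 2 | iter i=4: | acc := 8 | iter j=0: | acc := 10 | iter i=5: | acc := 40 | iter j=0: | acc := 42 | iter i=6: | acc := 168 | iter j=0: | acc := 170 | iter i=7: | acc := 680 | iter j=0: | acc := 682 | iter i=8: | acc := 2728 | iter j=0: | acc := 2730 | acc := -2730 | result -2733. after: tmp := 1 | (((0 - b) == (0 + a)) && ((c * tmp) <= max(c, b))): false | acc := 0 | iter i=3: | acc := 0 | acc := 2 | iter i=4: | acc := 8 | acc := 10 | iter i=5: | acc := 40 | acc := 42 | iter i=6: | acc := 168 | acc := 170 | iter i=7: | acc := 680 | acc := 682 | iter i=8: | acc := 2728 | acc := 2730 | acc := -2730 | result -2733. Both give -2733.
Sweeping the whole domain (432 inputs) finds no disagreement.
verdict: equivalent


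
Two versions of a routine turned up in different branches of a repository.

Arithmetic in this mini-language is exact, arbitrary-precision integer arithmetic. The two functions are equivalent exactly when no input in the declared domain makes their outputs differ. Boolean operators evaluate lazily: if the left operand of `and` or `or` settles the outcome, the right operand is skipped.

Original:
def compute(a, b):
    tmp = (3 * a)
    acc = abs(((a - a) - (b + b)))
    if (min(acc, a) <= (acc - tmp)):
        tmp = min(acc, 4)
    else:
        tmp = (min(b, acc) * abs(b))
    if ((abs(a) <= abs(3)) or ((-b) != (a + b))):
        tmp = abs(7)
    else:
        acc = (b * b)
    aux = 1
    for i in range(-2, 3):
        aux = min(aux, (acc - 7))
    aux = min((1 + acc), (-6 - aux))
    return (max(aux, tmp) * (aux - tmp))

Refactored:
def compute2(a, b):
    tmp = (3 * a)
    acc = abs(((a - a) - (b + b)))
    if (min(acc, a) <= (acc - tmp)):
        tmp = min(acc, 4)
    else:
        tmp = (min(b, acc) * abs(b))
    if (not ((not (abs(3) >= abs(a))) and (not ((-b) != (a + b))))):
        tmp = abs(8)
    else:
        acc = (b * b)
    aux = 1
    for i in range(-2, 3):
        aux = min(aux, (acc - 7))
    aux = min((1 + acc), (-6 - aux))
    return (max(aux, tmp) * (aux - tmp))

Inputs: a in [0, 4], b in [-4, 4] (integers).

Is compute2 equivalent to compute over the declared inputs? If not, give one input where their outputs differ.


Not equivalent: a=0, b=-4 separates them (-98 vs -120).
compute: tmp = 0; acc = 8; (min(acc, a) <= (acc - tmp)) -> true; tmp = 4; ((abs(a) <= abs(3)) or ((-b) != (a + b))) -> true; tmp = 7; aux = 1; [i=-2]; aux = 1; [i=-1]; aux = 1; [i=0]; aux = 1; [i=1]; aux = 1; [i=2]; aux = 1; aux = -7; return -98
compute2: tmp = 0; acc = 8; (min(acc, a) <= (acc - tmp)) -> true; tmp = 4; (not ((not (abs(3) >= abs(a))) and (not ((-b) != (a + b))))) -> true; tmp = 8; aux = 1; [i=-2]; aux = 1; [i=-1]; aux = 1; [i=0]; aux = 1; [i=1]; aux = 1; [i=2]; aux = 1; aux = -7; return -120
verdict: not equivalent; witness: a=0, b=-4


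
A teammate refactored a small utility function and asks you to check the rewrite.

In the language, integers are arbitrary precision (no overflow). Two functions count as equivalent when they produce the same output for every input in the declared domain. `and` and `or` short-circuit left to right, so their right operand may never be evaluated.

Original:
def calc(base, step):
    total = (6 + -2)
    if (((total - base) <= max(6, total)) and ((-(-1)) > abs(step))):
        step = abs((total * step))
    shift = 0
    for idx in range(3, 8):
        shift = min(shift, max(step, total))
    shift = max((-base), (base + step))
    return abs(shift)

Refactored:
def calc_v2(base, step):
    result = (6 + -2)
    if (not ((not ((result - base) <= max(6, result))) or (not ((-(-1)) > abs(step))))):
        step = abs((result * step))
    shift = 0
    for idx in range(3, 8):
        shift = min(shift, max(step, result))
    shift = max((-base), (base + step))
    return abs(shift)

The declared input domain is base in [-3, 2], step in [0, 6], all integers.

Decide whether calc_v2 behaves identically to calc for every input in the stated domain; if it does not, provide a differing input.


Comparing the listings, the differences include: boolean connective usage differs, local variable names differ.
Tracing base=-3, step=0: calc: total := 4 | (((total - base) <= max(6, total)) and ((-(-1)) > abs(step))): false | shift := 0 | iter idx=3: | shift := 0 | iter idx=4: | shift := 0 | iter idx=5: | shift := 0 | iter idx=6: | shift := 0 | iter idx=7: | shift := 0 | shift := 3 | result 3 | calc_v2: result := 4 | (not ((not ((result - base) <= max(6, result))) or (not ((-(-1)) > abs(step))))): false | shift := 0 | iter idx=3: | shift := 0 | iter idx=4: | shift := 0 | iter idx=5: | shift := 0 | iter idx=6: | shift := 0 | iter idx=7: | shift := 0 | shift := 3 | result 3 — matching result 3.
Every one of the 42 inputs gives matching results.
verdict: equivalent


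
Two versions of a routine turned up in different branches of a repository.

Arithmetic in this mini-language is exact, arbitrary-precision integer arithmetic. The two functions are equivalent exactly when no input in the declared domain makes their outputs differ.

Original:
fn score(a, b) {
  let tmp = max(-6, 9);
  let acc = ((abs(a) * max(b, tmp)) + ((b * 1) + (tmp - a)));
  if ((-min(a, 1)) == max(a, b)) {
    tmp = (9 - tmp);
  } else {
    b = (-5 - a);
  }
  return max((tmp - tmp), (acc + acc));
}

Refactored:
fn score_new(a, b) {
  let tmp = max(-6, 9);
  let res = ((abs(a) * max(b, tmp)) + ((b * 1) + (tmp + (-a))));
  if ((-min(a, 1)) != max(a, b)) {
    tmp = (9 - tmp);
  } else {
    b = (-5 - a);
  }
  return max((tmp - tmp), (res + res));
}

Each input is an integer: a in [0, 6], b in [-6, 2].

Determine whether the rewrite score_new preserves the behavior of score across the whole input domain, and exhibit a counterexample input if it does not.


Equivalent. Although `((-min(a, 1)) == max(a, b))` became `((-min(a, 1)) != max(a, b))`, no input in the stated domain can expose it.
Sweeping the whole domain (63 inputs) finds no disagreement.
As a probe, take a=5, b=-3: score runs tmp=9, then acc=46, then ((-min(a, 1)) == max(a, b)) is false, then b=-10, then returns 92; score_new runs tmp=9, then res=46, then ((-min(a, 1)) != max(a, b)) is true, then tmp=0, then returns 92; both end at 92.
verdict: equivalent


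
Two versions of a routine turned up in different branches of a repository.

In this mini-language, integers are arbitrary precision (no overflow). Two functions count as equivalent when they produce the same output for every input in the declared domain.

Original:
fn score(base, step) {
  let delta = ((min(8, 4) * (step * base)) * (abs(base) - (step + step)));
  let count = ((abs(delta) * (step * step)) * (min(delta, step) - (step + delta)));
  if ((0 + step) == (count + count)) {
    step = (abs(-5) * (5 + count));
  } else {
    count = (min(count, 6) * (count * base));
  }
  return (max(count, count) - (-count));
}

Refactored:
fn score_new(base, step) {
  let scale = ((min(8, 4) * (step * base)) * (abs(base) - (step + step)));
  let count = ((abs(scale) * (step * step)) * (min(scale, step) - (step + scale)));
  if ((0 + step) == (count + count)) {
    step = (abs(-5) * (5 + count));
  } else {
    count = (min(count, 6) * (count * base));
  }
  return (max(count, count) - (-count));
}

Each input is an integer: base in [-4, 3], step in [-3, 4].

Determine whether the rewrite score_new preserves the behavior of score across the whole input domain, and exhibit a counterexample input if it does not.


Reading the diff, among the changes: local variable names differ.
Spot check at base=1, step=-3 — score: delta = -84; count = 2268; ((0 + step) == (count + count)) -> false; count = 13608; return 27216. score_new: scale = -84; count = 2268; ((0 + step) == (count + count)) -> false; count = 13608; return 27216. Both give 27216.
An exhaustive pass over the 64 declared inputs shows identical outputs.
verdict: equivalent


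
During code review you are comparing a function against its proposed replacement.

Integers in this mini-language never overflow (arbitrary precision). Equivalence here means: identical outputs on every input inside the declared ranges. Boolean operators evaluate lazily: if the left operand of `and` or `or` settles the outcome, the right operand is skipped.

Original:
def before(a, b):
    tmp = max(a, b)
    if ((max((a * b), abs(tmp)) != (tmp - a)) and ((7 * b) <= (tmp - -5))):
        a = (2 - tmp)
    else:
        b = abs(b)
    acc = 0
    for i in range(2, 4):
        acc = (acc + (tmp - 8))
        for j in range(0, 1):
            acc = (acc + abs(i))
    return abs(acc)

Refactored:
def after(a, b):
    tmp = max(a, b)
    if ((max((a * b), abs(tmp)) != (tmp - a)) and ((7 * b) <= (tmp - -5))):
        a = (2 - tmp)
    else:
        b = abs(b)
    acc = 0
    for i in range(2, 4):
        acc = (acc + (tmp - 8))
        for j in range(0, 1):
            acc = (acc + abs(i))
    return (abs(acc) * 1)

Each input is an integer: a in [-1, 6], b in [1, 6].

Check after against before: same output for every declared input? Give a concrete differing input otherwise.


Behavior is preserved: although constant usage differs, and arithmetic usage differs, the outputs never diverge.
Spot check at a=1, b=2 — before: tmp=2, then ((max((a * b), abs(tmp)) != (tmp - a)) and ((7 * b) <= (tmp - -5))) is false, then b=2, then acc=0, then (i=2), then acc=-6, then (j=0), then acc=-4, then (i=3), then acc=-10, then (j=0), then acc=-7, then returns 7. after: tmp=2, then ((max((a * b), abs(tmp)) != (tmp - a)) and ((7 * b) <= (tmp - -5))) is false, then b=2, then acc=0, then (i=2), then acc=-6, then (j=0), then acc=-4, then (i=3), then acc=-10, then (j=0), then acc=-7, then returns 7. Both give 7.
An exhaustive pass over the 48 declared inputs shows identical outputs.
verdict: equivalent


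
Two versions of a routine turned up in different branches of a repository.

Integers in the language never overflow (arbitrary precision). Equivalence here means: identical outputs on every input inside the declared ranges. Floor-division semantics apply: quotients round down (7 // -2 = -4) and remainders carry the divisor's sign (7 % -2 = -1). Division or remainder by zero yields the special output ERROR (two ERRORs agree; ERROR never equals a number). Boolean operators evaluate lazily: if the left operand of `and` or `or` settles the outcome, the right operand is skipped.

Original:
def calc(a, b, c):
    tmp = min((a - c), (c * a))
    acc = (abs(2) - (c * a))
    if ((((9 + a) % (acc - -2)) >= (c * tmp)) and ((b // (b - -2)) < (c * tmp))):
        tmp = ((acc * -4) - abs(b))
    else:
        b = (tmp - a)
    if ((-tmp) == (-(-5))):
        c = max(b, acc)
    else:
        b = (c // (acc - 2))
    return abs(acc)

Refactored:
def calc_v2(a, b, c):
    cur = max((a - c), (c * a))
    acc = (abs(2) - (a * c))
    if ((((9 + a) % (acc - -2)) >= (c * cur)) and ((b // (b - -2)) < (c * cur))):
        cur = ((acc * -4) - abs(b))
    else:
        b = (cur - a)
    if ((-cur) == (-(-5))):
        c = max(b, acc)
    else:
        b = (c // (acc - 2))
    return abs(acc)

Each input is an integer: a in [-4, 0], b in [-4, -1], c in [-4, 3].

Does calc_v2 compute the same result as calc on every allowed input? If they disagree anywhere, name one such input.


Consider the input a=-4, b=-2, c=-4.
calc: tmp becomes 0; next acc becomes -14; next ((((9 + a) % (acc - -2)) >= (c * tmp)) and ((b // (b - -2)) < (c * tmp))) evaluates to false; next b becomes 4; next ((-tmp) == (-(-5))) evaluates to false; next b becomes 0; next final value 14
calc_v2: cur becomes 16; next acc becomes -14; next hits division by zero so the output is ERROR
14 != ERROR, so the rewrite changes behavior.
verdict: not equivalent; witness: a=-4, b=-2, c=-4


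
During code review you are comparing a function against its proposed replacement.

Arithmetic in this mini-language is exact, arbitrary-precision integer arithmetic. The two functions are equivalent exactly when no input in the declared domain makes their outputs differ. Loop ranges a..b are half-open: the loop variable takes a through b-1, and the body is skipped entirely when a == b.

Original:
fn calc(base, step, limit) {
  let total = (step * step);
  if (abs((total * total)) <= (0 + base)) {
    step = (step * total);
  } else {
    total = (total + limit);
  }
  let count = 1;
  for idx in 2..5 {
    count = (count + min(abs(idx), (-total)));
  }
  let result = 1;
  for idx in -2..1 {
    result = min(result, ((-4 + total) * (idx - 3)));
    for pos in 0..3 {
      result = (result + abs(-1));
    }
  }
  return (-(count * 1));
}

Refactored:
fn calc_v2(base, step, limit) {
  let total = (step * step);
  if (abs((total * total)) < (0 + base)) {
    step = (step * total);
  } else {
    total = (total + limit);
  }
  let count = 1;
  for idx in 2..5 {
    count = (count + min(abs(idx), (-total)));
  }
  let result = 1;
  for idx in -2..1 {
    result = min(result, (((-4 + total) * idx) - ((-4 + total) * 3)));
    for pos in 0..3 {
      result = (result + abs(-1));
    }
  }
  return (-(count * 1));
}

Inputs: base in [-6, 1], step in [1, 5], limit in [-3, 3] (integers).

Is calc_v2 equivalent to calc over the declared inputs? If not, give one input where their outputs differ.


Not equivalent: base=1, step=1, limit=-3 separates them (2 vs -7).
calc: total = 1; (abs((total * total)) <= (0 + base)) -> true; step = 1; count = 1; [idx=2]; count = 0; [idx=3]; count = -1; [idx=4]; count = -2; result = 1; [idx=-2]; result = 1; [pos=0]; result = 2; [pos=1]; result = 3; [pos=2]; result = 4; [idx=-1]; result = 4; [pos=0]; result = 5; [pos=1]; result = 6; [pos=2]; result = 7; [idx=0]; result = 7; [pos=0]; result = 8; [pos=1]; result = 9; [pos=2]; result = 10; return 2
calc_v2: total = 1; (abs((total * total)) < (0 + base)) -> false; total = -2; count = 1; [idx=2]; count = 3; [idx=3]; count = 5; [idx=4]; count = 7; result = 1; [idx=-2]; result = 1; [pos=0]; result = 2; [pos=1]; result = 3; [pos=2]; result = 4; [idx=-1]; result = 4; [pos=0]; result = 5; [pos=1]; result = 6; [pos=2]; result = 7; [idx=0]; result = 7; [pos=0]; result = 8; [pos=1]; result = 9; [pos=2]; result = 10; return -7
verdict: not equivalent; witness: base=1, step=1, limit=-3


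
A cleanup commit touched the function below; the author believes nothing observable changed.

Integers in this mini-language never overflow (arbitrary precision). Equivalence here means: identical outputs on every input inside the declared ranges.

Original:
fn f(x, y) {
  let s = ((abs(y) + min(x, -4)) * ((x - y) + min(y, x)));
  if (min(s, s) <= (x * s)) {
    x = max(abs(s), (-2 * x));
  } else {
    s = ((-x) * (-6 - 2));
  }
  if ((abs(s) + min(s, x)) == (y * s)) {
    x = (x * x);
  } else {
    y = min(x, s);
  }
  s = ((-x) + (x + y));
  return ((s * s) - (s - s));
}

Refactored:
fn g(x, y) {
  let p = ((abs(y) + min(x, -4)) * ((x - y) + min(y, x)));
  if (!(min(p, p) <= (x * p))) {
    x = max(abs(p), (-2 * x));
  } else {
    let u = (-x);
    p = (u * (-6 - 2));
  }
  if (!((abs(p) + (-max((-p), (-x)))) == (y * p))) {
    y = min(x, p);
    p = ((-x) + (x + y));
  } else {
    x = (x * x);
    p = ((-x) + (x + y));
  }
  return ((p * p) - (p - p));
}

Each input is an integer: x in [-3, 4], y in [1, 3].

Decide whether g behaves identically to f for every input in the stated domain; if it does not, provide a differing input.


There is a counterexample at x=-3, y=1: 576 on one side, 441 on the other.
f: s becomes 21; next (min(s, s) <= (x * s)) evaluates to false; next s becomes -24; next ((abs(s) + min(s, x)) == (y * s)) evaluates to false; next y becomes -24; next s becomes -24; next final value 576
g: p becomes 21; next (!(min(p, p) <= (x * p))) evaluates to true; next x becomes 21; next (!((abs(p) + (-max((-p), (-x)))) == (y * p))) evaluates to true; next y becomes 21; next p becomes 21; next final value 441
verdict: not equivalent; witness: x=-3, y=1


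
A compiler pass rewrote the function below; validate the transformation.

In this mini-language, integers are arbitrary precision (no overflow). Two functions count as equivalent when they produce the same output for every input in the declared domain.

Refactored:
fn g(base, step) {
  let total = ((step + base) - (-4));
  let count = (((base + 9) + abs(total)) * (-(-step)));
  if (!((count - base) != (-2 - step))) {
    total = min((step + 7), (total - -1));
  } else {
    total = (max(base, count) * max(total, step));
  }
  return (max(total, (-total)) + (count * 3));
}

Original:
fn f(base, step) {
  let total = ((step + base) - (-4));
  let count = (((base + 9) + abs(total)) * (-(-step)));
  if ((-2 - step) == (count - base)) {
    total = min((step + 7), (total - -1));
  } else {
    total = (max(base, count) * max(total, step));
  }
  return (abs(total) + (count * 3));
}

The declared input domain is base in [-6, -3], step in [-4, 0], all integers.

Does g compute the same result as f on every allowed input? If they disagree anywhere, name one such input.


The two versions differ — the changes include boolean connective usage differs, plus min/max/abs usage differs, plus comparison usage differs.
As a probe, take base=-6, step=0: f runs total := -2 | count := 0 | ((-2 - step) == (count - base)): false | total := 0 | result 0; g runs total := -2 | count := 0 | (!((count - base) != (-2 - step))): false | total := 0 | result 0; both end at 0.
Checked all 20 inputs in the declared domain: the outputs agree on every one.
verdict: equivalent


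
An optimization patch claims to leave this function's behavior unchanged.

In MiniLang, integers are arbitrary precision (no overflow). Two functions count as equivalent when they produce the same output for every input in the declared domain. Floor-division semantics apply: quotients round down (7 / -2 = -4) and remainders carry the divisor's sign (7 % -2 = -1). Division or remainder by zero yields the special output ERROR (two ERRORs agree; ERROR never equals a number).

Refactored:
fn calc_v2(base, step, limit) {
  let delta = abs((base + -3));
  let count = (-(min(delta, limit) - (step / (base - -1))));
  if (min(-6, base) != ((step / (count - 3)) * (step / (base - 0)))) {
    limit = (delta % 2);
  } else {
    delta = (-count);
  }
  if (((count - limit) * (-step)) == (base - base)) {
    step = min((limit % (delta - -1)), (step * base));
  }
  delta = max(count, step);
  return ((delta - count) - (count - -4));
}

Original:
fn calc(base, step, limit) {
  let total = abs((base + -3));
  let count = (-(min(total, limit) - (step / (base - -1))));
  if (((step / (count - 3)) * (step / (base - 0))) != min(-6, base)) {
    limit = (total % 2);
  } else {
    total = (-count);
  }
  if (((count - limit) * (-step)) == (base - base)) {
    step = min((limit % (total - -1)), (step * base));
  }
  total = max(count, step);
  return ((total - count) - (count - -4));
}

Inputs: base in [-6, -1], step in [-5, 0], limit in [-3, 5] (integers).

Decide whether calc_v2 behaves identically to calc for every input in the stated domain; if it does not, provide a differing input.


This is a faithful refactor — local variable names differ, but the computed results match everywhere.
Spot check at base=-1, step=-5, limit=5 — calc: total=4, then a zero divisor aborts: ERROR. calc_v2: delta=4, then a zero divisor aborts: ERROR. Both give ERROR.
Sweeping the whole domain (324 inputs) finds no disagreement.
verdict: equivalent


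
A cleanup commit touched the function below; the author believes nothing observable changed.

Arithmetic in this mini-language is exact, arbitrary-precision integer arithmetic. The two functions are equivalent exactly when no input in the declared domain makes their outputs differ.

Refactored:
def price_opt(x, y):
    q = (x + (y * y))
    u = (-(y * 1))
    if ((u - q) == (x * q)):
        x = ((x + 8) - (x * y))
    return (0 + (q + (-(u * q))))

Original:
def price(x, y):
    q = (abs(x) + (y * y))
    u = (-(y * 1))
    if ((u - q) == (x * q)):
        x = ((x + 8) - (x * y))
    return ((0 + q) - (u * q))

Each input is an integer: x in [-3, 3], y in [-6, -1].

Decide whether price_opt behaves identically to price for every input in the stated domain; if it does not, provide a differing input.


At x=-3, y=-6: price gives -195, price_opt gives -165.
verdict: not equivalent; witness: x=-3, y=-6


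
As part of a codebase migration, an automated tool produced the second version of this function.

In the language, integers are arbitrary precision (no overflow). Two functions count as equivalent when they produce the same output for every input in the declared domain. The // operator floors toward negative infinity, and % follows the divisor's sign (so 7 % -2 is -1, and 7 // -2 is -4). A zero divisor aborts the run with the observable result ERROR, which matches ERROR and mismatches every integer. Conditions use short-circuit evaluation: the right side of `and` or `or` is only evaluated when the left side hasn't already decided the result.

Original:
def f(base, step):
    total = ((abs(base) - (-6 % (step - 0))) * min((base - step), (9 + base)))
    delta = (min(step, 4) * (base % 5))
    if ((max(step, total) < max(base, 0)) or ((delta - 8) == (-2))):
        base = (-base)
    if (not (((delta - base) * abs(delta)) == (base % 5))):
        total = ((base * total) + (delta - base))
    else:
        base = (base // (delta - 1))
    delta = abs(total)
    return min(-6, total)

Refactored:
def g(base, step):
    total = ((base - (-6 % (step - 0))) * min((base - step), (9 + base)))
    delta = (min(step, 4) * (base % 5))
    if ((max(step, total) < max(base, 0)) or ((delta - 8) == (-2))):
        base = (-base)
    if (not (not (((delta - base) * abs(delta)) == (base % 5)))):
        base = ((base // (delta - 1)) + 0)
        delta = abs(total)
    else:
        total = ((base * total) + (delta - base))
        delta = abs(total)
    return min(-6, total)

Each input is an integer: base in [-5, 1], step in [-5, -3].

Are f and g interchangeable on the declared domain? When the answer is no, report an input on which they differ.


Input base=-5, step=-4: -7 from f versus -6 from g.
verdict: not equivalent; witness: base=-5, step=-4


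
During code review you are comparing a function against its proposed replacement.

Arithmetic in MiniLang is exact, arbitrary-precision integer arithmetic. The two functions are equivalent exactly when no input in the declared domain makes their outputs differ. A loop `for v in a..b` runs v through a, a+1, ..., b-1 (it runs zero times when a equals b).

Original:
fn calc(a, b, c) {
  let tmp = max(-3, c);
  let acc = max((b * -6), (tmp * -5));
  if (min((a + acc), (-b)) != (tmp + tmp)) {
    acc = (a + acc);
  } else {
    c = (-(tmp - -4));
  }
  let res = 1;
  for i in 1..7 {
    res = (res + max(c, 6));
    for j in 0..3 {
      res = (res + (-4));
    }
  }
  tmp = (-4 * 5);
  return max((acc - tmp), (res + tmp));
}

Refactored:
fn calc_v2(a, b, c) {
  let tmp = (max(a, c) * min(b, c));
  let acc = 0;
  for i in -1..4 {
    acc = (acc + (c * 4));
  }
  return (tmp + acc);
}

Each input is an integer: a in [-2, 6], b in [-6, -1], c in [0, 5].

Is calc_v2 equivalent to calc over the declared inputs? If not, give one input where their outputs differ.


Consider the input a=-2, b=-6, c=0.
calc: tmp := 0 | acc := 36 | (min((a + acc), (-b)) != (tmp + tmp)): true | acc := 34 | res := 1 | iter i=1: | res := 7 | iter j=0: | res := 3 | iter j=1: | res := -1 | iter j=2: | res := -5 | iter i=2: | res := 1 | iter j=0: | res := -3 | iter j=1: | res := -7 | iter j=2: | res := -11 | iter i=3: | res := -5 | iter j=0: | res := -9 | iter j=1: | res := -13 | iter j=2: | res := -17 | iter i=4: | res := -11 | iter j=0: | res := -15 | iter j=1: | res := -19 | iter j=2: | res := -23 | iter i=5: | res := -17 | iter j=0: | res := -21 | iter j=1: | res := -25 | iter j=2: | res := -29 | iter i=6: | res := -23 | iter j=0: | res := -27 | iter j=1: | res := -31 | iter j=2: | res := -35 | tmp := -20 | result 54
calc_v2: tmp := 0 | acc := 0 | iter i=-1: | acc := 0 | iter i=0: | acc := 0 | iter i=1: | acc := 0 | iter i=2: | acc := 0 | iter i=3: | acc := 0 | result 0
54 and 0 differ, so these are not the same function on this domain.
verdict: not equivalent; witness: a=-2, b=-6, c=0
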